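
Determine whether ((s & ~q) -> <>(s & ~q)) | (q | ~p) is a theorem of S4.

Yes, valid

Tableau for the negation ~(((s & ~q) -> <>(s & ~q)) | (q | ~p)):
1. ~(((s & ~q) -> <>(s & ~q)) | (q | ~p)), 0
2. ~((s & ~q) -> <>(s & ~q)), 0
3. ~(q | ~p), 0
4. s & ~q, 0
5. ~<>(s & ~q), 0
6. ~q, 0
7. p, 0
8. s, 0
9. ~(s & ~q), 0
10. q, 0
Accessibility: 0R0
Branch closes: q and ~q both at 0.
Every branch of the negation's tableau closes; the branch above is one of them.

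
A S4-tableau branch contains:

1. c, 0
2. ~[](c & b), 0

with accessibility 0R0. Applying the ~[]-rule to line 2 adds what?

a fresh world 1 with 0R1, and ~(c & b) at 1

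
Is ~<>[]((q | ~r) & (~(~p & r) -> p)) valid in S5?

Tableau for the negation <>[]((q | ~r) & (~(~p & r) -> p)):
1. <>[]((q | ~r) & (~(~p & r) -> p)), w0
2. []((q | ~r) & (~(~p & r) -> p)), w1   [<>-rule on 1: fresh world w1, w0Rw1]
3. (q | ~r) & (~(~p & r) -> p), w0   [[]-rule on 2 via w1Rw0]
4. q | ~r, w0   [&-rule on 3]
5. ~(~p & r) -> p, w0   [&-rule on 3]
6. (q | ~r) & (~(~p & r) -> p), w1   [[]-rule on 2 via w1Rw1]
7. q | ~r, w1   [&-rule on 6]
8. ~(~p & r) -> p, w1   [&-rule on 6]
9. ~r, w0   [|-rule on 4 (branches; this branch)]
10. p, w0   [->-rule on 5 (branches; this branch)]
11. ~r, w1   [|-rule on 7 (branches; this branch)]
12. p, w1   [->-rule on 8 (branches; this branch)]
Accessibility: w0Rw0, w0Rw1, w1Rw0, w1Rw1
The negation has an open branch (countermodel exists).

No, not valid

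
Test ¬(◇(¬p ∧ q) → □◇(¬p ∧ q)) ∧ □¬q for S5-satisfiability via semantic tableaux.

1. ¬(◇(¬p ∧ q) → □◇(¬p ∧ q)) ∧ □¬q, w0
2. ¬(◇(¬p ∧ q) → □◇(¬p ∧ q)), w0   [∧-rule on 1]
3. □¬q, w0   [∧-rule on 1]
4. ◇(¬p ∧ q), w0   [¬→-rule on 2]
5. ¬□◇(¬p ∧ q), w0   [¬→-rule on 2]
6. ¬q, w0   [□-rule on 3 via w0Rw0]
7. ¬p ∧ q, w1   [◇-rule on 4: fresh world w1, w0Rw1]
8. ¬p, w1   [∧-rule on 7]
9. q, w1   [∧-rule on 7]
10. ¬q, w1   [□-rule on 3 via w0Rw1]
Accessibility: w0Rw0, w0Rw1, w1Rw0, w1Rw1
Branch closes: q and ¬q both at w1.
(One branch shown.) All branches close.

Unsatisfiable (every branch closes)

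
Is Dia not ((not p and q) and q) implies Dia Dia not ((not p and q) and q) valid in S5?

Valid in S5

Tableau for the negation not (Dia not ((not p and q) and q) implies Dia Dia not ((not p and q) and q)):
1. not (Dia not ((not p and q) and q) implies Dia Dia not ((not p and q) and q)), 0
2. Dia not ((not p and q) and q), 0
3. not Dia Dia not ((not p and q) and q), 0
4. not Dia not ((not p and q) and q), 0
5. (not p and q) and q, 0
6. not p and q, 0
7. q, 0
8. not p, 0
9. not ((not p and q) and q), 1
10. not Dia not ((not p and q) and q), 1
11. (not p and q) and q, 1
12. not p and q, 1
13. q, 1
14. not p, 1
15. not (not p and q), 1
16. not q, 1
Accessibility: 0R0, 0R1, 1R0, 1R1
Branch closes: q and not q both at 1.
Every branch of the negation's tableau closes; the branch above is one of them.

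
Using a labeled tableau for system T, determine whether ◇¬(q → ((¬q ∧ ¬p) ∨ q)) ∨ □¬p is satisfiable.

Yes, satisfiable

1. ◇¬(q → ((¬q ∧ ¬p) ∨ q)) ∨ □¬p, u
2. □¬p, u
3. ¬p, u
Accessibility: uRu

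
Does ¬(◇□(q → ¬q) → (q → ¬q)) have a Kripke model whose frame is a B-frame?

No, unsatisfiable

1. ¬(◇□(q → ¬q) → (q → ¬q)), 0
2. ◇□(q → ¬q), 0   [¬→-rule on 1]
3. ¬(q → ¬q), 0   [¬→-rule on 1]
4. q, 0   [¬→-rule on 3]
5. □(q → ¬q), 1   [◇-rule on 2: fresh world 1, 0R1]
6. q → ¬q, 0   [□-rule on 5 via 1R0]
7. q → ¬q, 1   [□-rule on 5 via 1R1]
8. ¬q, 0   [→-rule on 6 (branches; this branch)]
Accessibility: 0R0, 0R1, 1R0, 1R1
Branch closes: q and ¬q both at 0.
Every branch closes; the branch above is one of them.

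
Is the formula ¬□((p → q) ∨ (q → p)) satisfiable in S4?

No, unsatisfiable

1. ¬□((p → q) ∨ (q → p)), w0
2. ¬((p → q) ∨ (q → p)), w1
3. ¬(p → q), w1
4. ¬(q → p), w1
5. p, w1
6. ¬q, w1
7. q, w1
8. ¬p, w1
Accessibility: w0Rw0, w0Rw1, w1Rw1
Branch closes: q and ¬q both at w1.
All branches of the tableau close; one closing branch shown above.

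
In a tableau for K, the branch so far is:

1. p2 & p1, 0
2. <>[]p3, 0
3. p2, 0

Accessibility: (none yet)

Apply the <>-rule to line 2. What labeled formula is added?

a fresh world 1 with 0R1, and []p3 at 1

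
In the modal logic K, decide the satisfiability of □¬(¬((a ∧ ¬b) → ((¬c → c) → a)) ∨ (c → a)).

1. □¬(¬((a ∧ ¬b) → ((¬c → c) → a)) ∨ (c → a)), w0

Satisfiable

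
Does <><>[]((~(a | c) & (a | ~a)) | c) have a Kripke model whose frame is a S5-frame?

Yes, satisfiable

1. <><>[]((~(a | c) & (a | ~a)) | c), w0
2. <>[]((~(a | c) & (a | ~a)) | c), w1
3. []((~(a | c) & (a | ~a)) | c), w2
4. (~(a | c) & (a | ~a)) | c, w0
5. (~(a | c) & (a | ~a)) | c, w1
6. (~(a | c) & (a | ~a)) | c, w2
7. c, w0
8. c, w1
9. c, w2
Accessibility: w0Rw0, w0Rw1, w0Rw2, w1Rw0, w1Rw1, w1Rw2, w2Rw0, w2Rw1, w2Rw2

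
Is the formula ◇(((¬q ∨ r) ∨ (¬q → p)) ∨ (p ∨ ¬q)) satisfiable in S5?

Satisfiable

1. ◇(((¬q ∨ r) ∨ (¬q → p)) ∨ (p ∨ ¬q)), u
2. ((¬q ∨ r) ∨ (¬q → p)) ∨ (p ∨ ¬q), v   [◇-rule on 1: fresh world v, uRv]
3. p ∨ ¬q, v   [∨-rule on 2 (branches; this branch)]
4. ¬q, v   [∨-rule on 3 (branches; this branch)]
Accessibility: uRu, uRv, vRu, vRv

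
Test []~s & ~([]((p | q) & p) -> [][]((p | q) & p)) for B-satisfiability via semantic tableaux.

Yes, satisfiable

1. []~s & ~([]((p | q) & p) -> [][]((p | q) & p)), w0
2. []~s, w0
3. ~([]((p | q) & p) -> [][]((p | q) & p)), w0
4. []((p | q) & p), w0
5. ~[][]((p | q) & p), w0
6. ~s, w0
7. (p | q) & p, w0
8. p | q, w0
9. p, w0
10. q, w0
11. ~[]((p | q) & p), w1
12. ~s, w1
13. (p | q) & p, w1
14. p | q, w1
15. p, w1
16. q, w1
17. ~((p | q) & p), w2
18. ~p, w2
Accessibility: w0Rw0, w0Rw1, w1Rw0, w1Rw1, w1Rw2, w2Rw1, w2Rw2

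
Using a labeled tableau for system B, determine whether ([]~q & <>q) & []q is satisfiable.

1. ([]~q & <>q) & []q, w0
2. []~q & <>q, w0
3. []q, w0
4. []~q, w0
5. <>q, w0
6. q, w0
7. ~q, w0
Accessibility: w0Rw0
Branch closes: q and ~q both at w0.
All branches of the tableau close; one closing branch shown above.

Unsatisfiable (every branch closes)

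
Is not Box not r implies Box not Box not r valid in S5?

Tableau for the negation not (not Box not r implies Box not Box not r):
1. not (not Box not r implies Box not Box not r), u
2. not Box not r, u
3. not Box not Box not r, u
4. r, v
5. Box not r, w
6. not r, u
7. not r, v
Accessibility: uRu, uRv, uRw, vRu, vRv, vRw, wRu, wRv, wRw
Branch closes: r and not r both at v.
All branches of the negation close; one closing branch shown above.

Valid in S5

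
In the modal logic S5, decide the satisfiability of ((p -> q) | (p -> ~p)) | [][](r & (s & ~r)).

1. ((p -> q) | (p -> ~p)) | [][](r & (s & ~r)), 0
2. (p -> q) | (p -> ~p), 0   [|-rule on 1 (branches; this branch)]
3. p -> ~p, 0   [|-rule on 2 (branches; this branch)]
4. ~p, 0   [->-rule on 3 (branches; this branch)]
Accessibility: 0R0

Yes, satisfiable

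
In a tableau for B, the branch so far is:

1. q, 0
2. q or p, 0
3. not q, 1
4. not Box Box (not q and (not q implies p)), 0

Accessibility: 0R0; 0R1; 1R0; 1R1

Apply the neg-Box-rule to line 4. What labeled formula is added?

a fresh world 2 with 0R2, and not Box (not q and (not q implies p)) at 2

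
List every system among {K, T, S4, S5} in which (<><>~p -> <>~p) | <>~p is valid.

T-tableau for the negation ~((<><>~p -> <>~p) | <>~p):
1. ~((<><>~p -> <>~p) | <>~p), u
2. ~(<><>~p -> <>~p), u   [~|-rule on 1]
3. ~<>~p, u   [~|-rule on 1]
4. <><>~p, u   [~->-rule on 2]
5. p, u   [~<>-rule on 3 via uRu]
6. <>~p, v   [<>-rule on 4: fresh world v, uRv]
7. p, v   [~<>-rule on 3 via uRv]
8. ~p, w   [<>-rule on 6: fresh world w, vRw]
Accessibility: uRu, uRv, vRv, vRw, wRw
Complete open branch: countermodel on a T-frame, so not valid in T, nor in K (the same frame is also a K-frame).
S4-tableau for the negation ~((<><>~p -> <>~p) | <>~p):
1. ~((<><>~p -> <>~p) | <>~p), u
2. ~(<><>~p -> <>~p), u   [~|-rule on 1]
3. ~<>~p, u   [~|-rule on 1]
4. <><>~p, u   [~->-rule on 2]
5. p, u   [~<>-rule on 3 via uRu]
6. <>~p, v   [<>-rule on 4: fresh world v, uRv]
7. p, v   [~<>-rule on 3 via uRv]
8. ~p, w   [<>-rule on 6: fresh world w, vRw]
9. p, w   [~<>-rule on 3 via uRw]
Accessibility: uRu, uRv, uRw, vRv, vRw, wRw
Branch closes: p and ~p both at w.
Every branch closes (one shown): valid in S4, hence also in S5 (every theorem of S4 is a theorem of S5).

S4, S5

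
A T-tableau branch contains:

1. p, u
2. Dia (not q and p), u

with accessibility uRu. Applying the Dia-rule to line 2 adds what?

a fresh world v with uRv, and not q and p at v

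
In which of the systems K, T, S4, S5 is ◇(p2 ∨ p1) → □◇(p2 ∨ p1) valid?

S5

S4-tableau for the negation ¬(◇(p2 ∨ p1) → □◇(p2 ∨ p1)):
1. ¬(◇(p2 ∨ p1) → □◇(p2 ∨ p1)), u
2. ◇(p2 ∨ p1), u
3. ¬□◇(p2 ∨ p1), u
4. p2 ∨ p1, v
5. p1, v
6. ¬◇(p2 ∨ p1), w
7. ¬(p2 ∨ p1), w
8. ¬p2, w
9. ¬p1, w
Accessibility: uRu, uRv, uRw, vRv, wRw
Complete open branch: countermodel on an S4-frame, so not valid in S4, nor in K, T (the same frame is also a K-frame and a T-frame).
S5-tableau for the negation ¬(◇(p2 ∨ p1) → □◇(p2 ∨ p1)):
1. ¬(◇(p2 ∨ p1) → □◇(p2 ∨ p1)), u
2. ◇(p2 ∨ p1), u
3. ¬□◇(p2 ∨ p1), u
4. p2 ∨ p1, v
5. p1, v
6. ¬◇(p2 ∨ p1), w
7. ¬(p2 ∨ p1), u
8. ¬p2, u
9. ¬p1, u
10. ¬(p2 ∨ p1), v
11. ¬p2, v
12. ¬p1, v
Accessibility: uRu, uRv, uRw, vRu, vRv, vRw, wRu, wRv, wRw
Branch closes: p1 and ¬p1 both at v.
Every branch closes (one shown): valid in S5.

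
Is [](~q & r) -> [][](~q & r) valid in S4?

Tableau for the negation ~([](~q & r) -> [][](~q & r)):
1. ~([](~q & r) -> [][](~q & r)), 0
2. [](~q & r), 0
3. ~[][](~q & r), 0
4. ~q & r, 0
5. ~q, 0
6. r, 0
7. ~[](~q & r), 1
8. ~q & r, 1
9. ~q, 1
10. r, 1
11. ~(~q & r), 2
12. ~q & r, 2
13. ~q, 2
14. r, 2
15. ~r, 2
Accessibility: 0R0, 0R1, 0R2, 1R1, 1R2, 2R2
Branch closes: r and ~r both at 2.
Every branch of the negation's tableau closes; the branch above is one of them.

Valid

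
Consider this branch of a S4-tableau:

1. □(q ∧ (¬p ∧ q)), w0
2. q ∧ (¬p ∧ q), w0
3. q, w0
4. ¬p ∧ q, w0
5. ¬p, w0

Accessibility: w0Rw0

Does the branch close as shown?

There is no literal clash: for every atom and world, at most one sign appears.

Not closed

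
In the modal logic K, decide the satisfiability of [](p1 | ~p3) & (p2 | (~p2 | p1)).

Satisfiable

1. [](p1 | ~p3) & (p2 | (~p2 | p1)), 0
2. [](p1 | ~p3), 0
3. p2 | (~p2 | p1), 0
4. ~p2 | p1, 0
5. p1, 0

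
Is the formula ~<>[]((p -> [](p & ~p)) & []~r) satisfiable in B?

1. ~<>[]((p -> [](p & ~p)) & []~r), u
2. ~[]((p -> [](p & ~p)) & []~r), u
3. ~((p -> [](p & ~p)) & []~r), v
4. ~[]((p -> [](p & ~p)) & []~r), v
5. ~[]~r, v
6. ~((p -> [](p & ~p)) & []~r), w
7. ~[]~r, w
8. r, x
9. r, y
Accessibility: uRu, uRv, vRu, vRv, vRw, vRx, wRv, wRw, wRy, xRv, xRx, yRw, yRy

Yes, satisfiable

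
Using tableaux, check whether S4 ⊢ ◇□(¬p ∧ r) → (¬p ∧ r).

Not valid

Tableau for the negation ¬(◇□(¬p ∧ r) → (¬p ∧ r)):
1. ¬(◇□(¬p ∧ r) → (¬p ∧ r)), w0
2. ◇□(¬p ∧ r), w0   [¬→-rule on 1]
3. ¬(¬p ∧ r), w0   [¬→-rule on 1]
4. ¬r, w0   [¬∧-rule on 3 (branches; this branch)]
5. □(¬p ∧ r), w1   [◇-rule on 2: fresh world w1, w0Rw1]
6. ¬p ∧ r, w1   [□-rule on 5 via w1Rw1]
7. ¬p, w1   [∧-rule on 6]
8. r, w1   [∧-rule on 6]
Accessibility: w0Rw0, w0Rw1, w1Rw1
The negation has an open branch (countermodel exists).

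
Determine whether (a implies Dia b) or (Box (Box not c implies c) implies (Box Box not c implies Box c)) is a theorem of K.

Valid in K

Tableau for the negation not ((a implies Dia b) or (Box (Box not c implies c) implies (Box Box not c implies Box c))):
1. not ((a implies Dia b) or (Box (Box not c implies c) implies (Box Box not c implies Box c))), u
2. not (a implies Dia b), u   [neg-or-rule on 1]
3. not (Box (Box not c implies c) implies (Box Box not c implies Box c)), u   [neg-or-rule on 1]
4. a, u   [neg-implies-rule on 2]
5. not Dia b, u   [neg-implies-rule on 2]
6. Box (Box not c implies c), u   [neg-implies-rule on 3]
7. not (Box Box not c implies Box c), u   [neg-implies-rule on 3]
8. Box Box not c, u   [neg-implies-rule on 7]
9. not Box c, u   [neg-implies-rule on 7]
10. not c, v   [neg-Box-rule on 9: fresh world v, uRv]
11. not b, v   [neg-Dia-rule on 5 via uRv]
12. Box not c implies c, v   [Box-rule on 6 via uRv]
13. Box not c, v   [Box-rule on 8 via uRv]
14. not Box not c, v   [implies-rule on 12 (branches; this branch)]
15. c, w   [neg-Box-rule on 14: fresh world w, vRw]
16. not c, w   [Box-rule on 13 via vRw]
Accessibility: uRv, vRw
Branch closes: c and not c both at w.
All branches of the negation close; one closing branch shown above.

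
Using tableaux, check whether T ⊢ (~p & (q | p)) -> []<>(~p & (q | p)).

Invalid (countermodel exists)

Tableau for the negation ~((~p & (q | p)) -> []<>(~p & (q | p))):
1. ~((~p & (q | p)) -> []<>(~p & (q | p))), 0
2. ~p & (q | p), 0   [~->-rule on 1]
3. ~[]<>(~p & (q | p)), 0   [~->-rule on 1]
4. ~p, 0   [&-rule on 2]
5. q | p, 0   [&-rule on 2]
6. q, 0   [|-rule on 5 (branches; this branch)]
7. ~<>(~p & (q | p)), 1   [~[]-rule on 3: fresh world 1, 0R1]
8. ~(~p & (q | p)), 1   [~<>-rule on 7 via 1R1]
9. ~(q | p), 1   [~&-rule on 8 (branches; this branch)]
10. ~q, 1   [~|-rule on 9]
11. ~p, 1   [~|-rule on 9]
Accessibility: 0R0, 0R1, 1R1
The negation has an open branch (countermodel exists).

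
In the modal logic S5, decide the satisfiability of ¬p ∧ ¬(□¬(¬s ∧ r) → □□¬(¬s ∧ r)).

1. ¬p ∧ ¬(□¬(¬s ∧ r) → □□¬(¬s ∧ r)), 0
2. ¬p, 0   [∧-rule on 1]
3. ¬(□¬(¬s ∧ r) → □□¬(¬s ∧ r)), 0   [∧-rule on 1]
4. □¬(¬s ∧ r), 0   [¬→-rule on 3]
5. ¬□□¬(¬s ∧ r), 0   [¬→-rule on 3]
6. ¬(¬s ∧ r), 0   [□-rule on 4 via 0R0]
7. ¬r, 0   [¬∧-rule on 6 (branches; this branch)]
8. ¬□¬(¬s ∧ r), 1   [¬□-rule on 5: fresh world 1, 0R1]
9. ¬(¬s ∧ r), 1   [□-rule on 4 via 0R1]
10. ¬r, 1   [¬∧-rule on 9 (branches; this branch)]
11. ¬s ∧ r, 2   [¬□-rule on 8: fresh world 2, 1R2]
12. ¬s, 2   [∧-rule on 11]
13. r, 2   [∧-rule on 11]
14. ¬(¬s ∧ r), 2   [□-rule on 4 via 0R2]
15. ¬r, 2   [¬∧-rule on 14 (branches; this branch)]
Accessibility: 0R0, 0R1, 0R2, 1R0, 1R1, 1R2, 2R0, 2R1, 2R2
Branch closes: r and ¬r both at 2.
(One branch shown.) All branches close.

Unsatisfiable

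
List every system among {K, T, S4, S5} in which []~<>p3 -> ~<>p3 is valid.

T-tableau for the negation ~([]~<>p3 -> ~<>p3):
1. ~([]~<>p3 -> ~<>p3), 0
2. []~<>p3, 0
3. <>p3, 0
4. ~<>p3, 0
5. ~p3, 0
6. p3, 1
7. ~<>p3, 1
8. ~p3, 1
Accessibility: 0R0, 0R1, 1R1
Branch closes: p3 and ~p3 both at 1.
Every branch closes (one shown): valid in T, hence also in S4, S5 (every theorem of T is a theorem of S4 and S5).
K-tableau for the negation ~([]~<>p3 -> ~<>p3):
1. ~([]~<>p3 -> ~<>p3), 0
2. []~<>p3, 0
3. <>p3, 0
4. p3, 1
5. ~<>p3, 1
Accessibility: 0R1
Complete open branch: countermodel on a K-frame, so not valid in K.

T, S4, S5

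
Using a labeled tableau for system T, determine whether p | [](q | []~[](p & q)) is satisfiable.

1. p | [](q | []~[](p & q)), u
2. [](q | []~[](p & q)), u
3. q | []~[](p & q), u
4. []~[](p & q), u
5. ~[](p & q), u
6. ~(p & q), v
7. q | []~[](p & q), v
8. ~[](p & q), v
9. ~q, v
10. []~[](p & q), v
11. ~(p & q), w
12. ~[](p & q), w
13. ~q, w
14. ~(p & q), x
15. ~q, x
Accessibility: uRu, uRv, vRv, vRw, wRw, wRx, xRx

Yes, satisfiable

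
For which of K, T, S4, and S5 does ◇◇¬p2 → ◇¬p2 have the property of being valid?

S4, S5

S4-tableau for the negation ¬(◇◇¬p2 → ◇¬p2):
1. ¬(◇◇¬p2 → ◇¬p2), w0
2. ◇◇¬p2, w0   [¬→-rule on 1]
3. ¬◇¬p2, w0   [¬→-rule on 1]
4. p2, w0   [¬◇-rule on 3 via w0Rw0]
5. ◇¬p2, w1   [◇-rule on 2: fresh world w1, w0Rw1]
6. p2, w1   [¬◇-rule on 3 via w0Rw1]
7. ¬p2, w2   [◇-rule on 5: fresh world w2, w1Rw2]
8. p2, w2   [¬◇-rule on 3 via w0Rw2]
Accessibility: w0Rw0, w0Rw1, w0Rw2, w1Rw1, w1Rw2, w2Rw2
Branch closes: p2 and ¬p2 both at w2.
Every branch closes (one shown): valid in S4, hence also in S5 (every theorem of S4 is a theorem of S5).
T-tableau for the negation ¬(◇◇¬p2 → ◇¬p2):
1. ¬(◇◇¬p2 → ◇¬p2), w0
2. ◇◇¬p2, w0   [¬→-rule on 1]
3. ¬◇¬p2, w0   [¬→-rule on 1]
4. p2, w0   [¬◇-rule on 3 via w0Rw0]
5. ◇¬p2, w1   [◇-rule on 2: fresh world w1, w0Rw1]
6. p2, w1   [¬◇-rule on 3 via w0Rw1]
7. ¬p2, w2   [◇-rule on 5: fresh world w2, w1Rw2]
Accessibility: w0Rw0, w0Rw1, w1Rw1, w1Rw2, w2Rw2
Complete open branch: countermodel on a T-frame, so not valid in T, nor in K (the same frame is also a K-frame).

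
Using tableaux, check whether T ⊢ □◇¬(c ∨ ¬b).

Tableau for the negation ¬□◇¬(c ∨ ¬b):
1. ¬□◇¬(c ∨ ¬b), u
2. ¬◇¬(c ∨ ¬b), v   [¬□-rule on 1: fresh world v, uRv]
3. c ∨ ¬b, v   [¬◇-rule on 2 via vRv]
4. ¬b, v   [∨-rule on 3 (branches; this branch)]
Accessibility: uRu, uRv, vRv
The negation has an open branch (countermodel exists).

No, not valid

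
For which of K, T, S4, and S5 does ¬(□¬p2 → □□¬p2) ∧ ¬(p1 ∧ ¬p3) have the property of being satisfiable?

S4-tableau for the formula:
1. ¬(□¬p2 → □□¬p2) ∧ ¬(p1 ∧ ¬p3), 0
2. ¬(□¬p2 → □□¬p2), 0
3. ¬(p1 ∧ ¬p3), 0
4. □¬p2, 0
5. ¬□□¬p2, 0
6. ¬p2, 0
7. p3, 0
8. ¬□¬p2, 1
9. ¬p2, 1
10. p2, 2
11. ¬p2, 2
Accessibility: 0R0, 0R1, 0R2, 1R1, 1R2, 2R2
Branch closes: p2 and ¬p2 both at 2.
Every branch closes (one shown): unsatisfiable in S4, hence also in S5 (every S5-frame is an S4-frame).
T-tableau for the formula:
1. ¬(□¬p2 → □□¬p2) ∧ ¬(p1 ∧ ¬p3), 0
2. ¬(□¬p2 → □□¬p2), 0
3. ¬(p1 ∧ ¬p3), 0
4. □¬p2, 0
5. ¬□□¬p2, 0
6. ¬p2, 0
7. p3, 0
8. ¬□¬p2, 1
9. ¬p2, 1
10. p2, 2
Accessibility: 0R0, 0R1, 1R1, 1R2, 2R2
Complete open branch: satisfiable in T, hence also in K (this T-model is also a K-model).

K, T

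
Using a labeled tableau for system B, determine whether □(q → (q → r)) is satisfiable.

1. □(q → (q → r)), u
2. q → (q → r), u
3. q → r, u
4. r, u
Accessibility: uRu

Satisfiable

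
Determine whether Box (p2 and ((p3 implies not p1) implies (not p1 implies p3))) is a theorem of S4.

No, not valid

Tableau for the negation not Box (p2 and ((p3 implies not p1) implies (not p1 implies p3))):
1. not Box (p2 and ((p3 implies not p1) implies (not p1 implies p3))), w0
2. not (p2 and ((p3 implies not p1) implies (not p1 implies p3))), w1   [neg-Box-rule on 1: fresh world w1, w0Rw1]
3. not ((p3 implies not p1) implies (not p1 implies p3)), w1   [neg-and-rule on 2 (branches; this branch)]
4. p3 implies not p1, w1   [neg-implies-rule on 3]
5. not (not p1 implies p3), w1   [neg-implies-rule on 3]
6. not p1, w1   [neg-implies-rule on 5]
7. not p3, w1   [neg-implies-rule on 5]
Accessibility: w0Rw0, w0Rw1, w1Rw1
The negation has an open branch (countermodel exists).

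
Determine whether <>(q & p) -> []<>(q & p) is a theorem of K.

Tableau for the negation ~(<>(q & p) -> []<>(q & p)):
1. ~(<>(q & p) -> []<>(q & p)), w0
2. <>(q & p), w0
3. ~[]<>(q & p), w0
4. q & p, w1
5. q, w1
6. p, w1
7. ~<>(q & p), w2
Accessibility: w0Rw1, w0Rw2
The negation has an open branch (countermodel exists).

No, not valid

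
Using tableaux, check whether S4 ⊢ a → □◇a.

Tableau for the negation ¬(a → □◇a):
1. ¬(a → □◇a), 0
2. a, 0
3. ¬□◇a, 0
4. ¬◇a, 1
5. ¬a, 1
Accessibility: 0R0, 0R1, 1R1
The negation has an open branch (countermodel exists).

Invalid (countermodel exists)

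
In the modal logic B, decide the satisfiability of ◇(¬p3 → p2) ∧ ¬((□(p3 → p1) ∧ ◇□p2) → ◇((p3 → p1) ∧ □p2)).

1. ◇(¬p3 → p2) ∧ ¬((□(p3 → p1) ∧ ◇□p2) → ◇((p3 → p1) ∧ □p2)), u
2. ◇(¬p3 → p2), u
3. ¬((□(p3 → p1) ∧ ◇□p2) → ◇((p3 → p1) ∧ □p2)), u
4. □(p3 → p1) ∧ ◇□p2, u
5. ¬◇((p3 → p1) ∧ □p2), u
6. □(p3 → p1), u
7. ◇□p2, u
8. ¬((p3 → p1) ∧ □p2), u
9. p3 → p1, u
10. ¬□p2, u
11. p1, u
12. ¬p3 → p2, v
13. ¬((p3 → p1) ∧ □p2), v
14. p3 → p1, v
15. p2, v
16. ¬□p2, v
17. p1, v
18. □p2, w
19. ¬((p3 → p1) ∧ □p2), w
20. p3 → p1, w
21. p2, u
22. p2, w
23. ¬□p2, w
24. p1, w
25. ¬p2, x
26. ¬((p3 → p1) ∧ □p2), x
27. p3 → p1, x
28. ¬□p2, x
29. p1, x
30. ¬p2, y
31. ¬p2, z
32. p2, z
Accessibility: uRu, uRv, uRw, uRx, vRu, vRv, vRy, wRu, wRw, wRz, xRu, xRx, yRv, yRy, zRw, zRz
Branch closes: p2 and ¬p2 both at z.
Every branch closes; the branch above is one of them.

Unsatisfiable (every branch closes)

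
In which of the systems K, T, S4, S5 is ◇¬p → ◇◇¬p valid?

T, S4, S5

K-tableau for the negation ¬(◇¬p → ◇◇¬p):
1. ¬(◇¬p → ◇◇¬p), 0
2. ◇¬p, 0   [¬→-rule on 1]
3. ¬◇◇¬p, 0   [¬→-rule on 1]
4. ¬p, 1   [◇-rule on 2: fresh world 1, 0R1]
5. ¬◇¬p, 1   [¬◇-rule on 3 via 0R1]
Accessibility: 0R1
Complete open branch: countermodel on a K-frame, so not valid in K.
T-tableau for the negation ¬(◇¬p → ◇◇¬p):
1. ¬(◇¬p → ◇◇¬p), 0
2. ◇¬p, 0   [¬→-rule on 1]
3. ¬◇◇¬p, 0   [¬→-rule on 1]
4. ¬◇¬p, 0   [¬◇-rule on 3 via 0R0]
5. p, 0   [¬◇-rule on 4 via 0R0]
6. ¬p, 1   [◇-rule on 2: fresh world 1, 0R1]
7. ¬◇¬p, 1   [¬◇-rule on 3 via 0R1]
8. p, 1   [¬◇-rule on 4 via 0R1]
Accessibility: 0R0, 0R1, 1R1
Branch closes: p and ¬p both at 1.
Every branch closes (one shown): valid in T, hence also in S4, S5 (every theorem of T is a theorem of S4 and S5).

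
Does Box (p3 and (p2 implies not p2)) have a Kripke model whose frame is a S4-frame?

1. Box (p3 and (p2 implies not p2)), w0
2. p3 and (p2 implies not p2), w0
3. p3, w0
4. p2 implies not p2, w0
5. not p2, w0
Accessibility: w0Rw0

Yes, satisfiable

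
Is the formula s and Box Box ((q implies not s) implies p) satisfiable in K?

Satisfiable

1. s and Box Box ((q implies not s) implies p), u
2. s, u
3. Box Box ((q implies not s) implies p), u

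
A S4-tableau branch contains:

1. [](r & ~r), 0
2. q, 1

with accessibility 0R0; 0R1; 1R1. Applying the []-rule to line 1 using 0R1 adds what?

r & ~r, 1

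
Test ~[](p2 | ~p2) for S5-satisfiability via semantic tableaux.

Unsatisfiable (every branch closes)

1. ~[](p2 | ~p2), w0
2. ~(p2 | ~p2), w1
3. ~p2, w1
4. p2, w1
Accessibility: w0Rw0, w0Rw1, w1Rw0, w1Rw1
Branch closes: p2 and ~p2 both at w1.
Every branch closes; the branch above is one of them.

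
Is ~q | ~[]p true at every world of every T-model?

Invalid (countermodel exists)

Tableau for the negation ~(~q | ~[]p):
1. ~(~q | ~[]p), 0
2. q, 0
3. []p, 0
4. p, 0
Accessibility: 0R0
The negation has an open branch (countermodel exists).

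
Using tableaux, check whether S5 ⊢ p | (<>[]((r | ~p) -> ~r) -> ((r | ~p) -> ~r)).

Yes, valid

Tableau for the negation ~(p | (<>[]((r | ~p) -> ~r) -> ((r | ~p) -> ~r))):
1. ~(p | (<>[]((r | ~p) -> ~r) -> ((r | ~p) -> ~r))), 0
2. ~p, 0   [~|-rule on 1]
3. ~(<>[]((r | ~p) -> ~r) -> ((r | ~p) -> ~r)), 0   [~|-rule on 1]
4. <>[]((r | ~p) -> ~r), 0   [~->-rule on 3]
5. ~((r | ~p) -> ~r), 0   [~->-rule on 3]
6. r | ~p, 0   [~->-rule on 5]
7. r, 0   [~->-rule on 5]
8. []((r | ~p) -> ~r), 1   [<>-rule on 4: fresh world 1, 0R1]
9. (r | ~p) -> ~r, 0   [[]-rule on 8 via 1R0]
10. (r | ~p) -> ~r, 1   [[]-rule on 8 via 1R1]
11. ~(r | ~p), 0   [->-rule on 9 (branches; this branch)]
12. ~r, 0   [~|-rule on 11]
13. p, 0   [~|-rule on 11]
Accessibility: 0R0, 0R1, 1R0, 1R1
Branch closes: r and ~r both at 0.
All branches of the negation close; one closing branch shown above.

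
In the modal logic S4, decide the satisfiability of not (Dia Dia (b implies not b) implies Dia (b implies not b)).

No, unsatisfiable

1. not (Dia Dia (b implies not b) implies Dia (b implies not b)), u
2. Dia Dia (b implies not b), u   [neg-implies-rule on 1]
3. not Dia (b implies not b), u   [neg-implies-rule on 1]
4. not (b implies not b), u   [neg-Dia-rule on 3 via uRu]
5. b, u   [neg-implies-rule on 4]
6. Dia (b implies not b), v   [Dia-rule on 2: fresh world v, uRv]
7. not (b implies not b), v   [neg-Dia-rule on 3 via uRv]
8. b, v   [neg-implies-rule on 7]
9. b implies not b, w   [Dia-rule on 6: fresh world w, vRw]
10. not (b implies not b), w   [neg-Dia-rule on 3 via uRw]
11. b, w   [neg-implies-rule on 10]
12. not b, w   [implies-rule on 9 (branches; this branch)]
Accessibility: uRu, uRv, uRw, vRv, vRw, wRw
Branch closes: b and not b both at w.
(One branch shown.) All branches close.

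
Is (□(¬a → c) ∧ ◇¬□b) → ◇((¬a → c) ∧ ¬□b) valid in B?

Tableau for the negation ¬((□(¬a → c) ∧ ◇¬□b) → ◇((¬a → c) ∧ ¬□b)):
1. ¬((□(¬a → c) ∧ ◇¬□b) → ◇((¬a → c) ∧ ¬□b)), w0
2. □(¬a → c) ∧ ◇¬□b, w0   [¬→-rule on 1]
3. ¬◇((¬a → c) ∧ ¬□b), w0   [¬→-rule on 1]
4. □(¬a → c), w0   [∧-rule on 2]
5. ◇¬□b, w0   [∧-rule on 2]
6. ¬((¬a → c) ∧ ¬□b), w0   [¬◇-rule on 3 via w0Rw0]
7. ¬a → c, w0   [□-rule on 4 via w0Rw0]
8. □b, w0   [¬∧-rule on 6 (branches; this branch)]
9. b, w0   [□-rule on 8 via w0Rw0]
10. c, w0   [→-rule on 7 (branches; this branch)]
11. ¬□b, w1   [◇-rule on 5: fresh world w1, w0Rw1]
12. ¬((¬a → c) ∧ ¬□b), w1   [¬◇-rule on 3 via w0Rw1]
13. ¬a → c, w1   [□-rule on 4 via w0Rw1]
14. b, w1   [□-rule on 8 via w0Rw1]
15. □b, w1   [¬∧-rule on 12 (branches; this branch)]
16. c, w1   [→-rule on 13 (branches; this branch)]
17. ¬b, w2   [¬□-rule on 11: fresh world w2, w1Rw2]
18. b, w2   [□-rule on 15 via w1Rw2]
Accessibility: w0Rw0, w0Rw1, w1Rw0, w1Rw1, w1Rw2, w2Rw1, w2Rw2
Branch closes: b and ¬b both at w2.
All branches of the negation close; one closing branch shown above.

Valid in B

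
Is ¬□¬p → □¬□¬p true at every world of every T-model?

Invalid (countermodel exists)

Tableau for the negation ¬(¬□¬p → □¬□¬p):
1. ¬(¬□¬p → □¬□¬p), u
2. ¬□¬p, u   [¬→-rule on 1]
3. ¬□¬□¬p, u   [¬→-rule on 1]
4. p, v   [¬□-rule on 2: fresh world v, uRv]
5. □¬p, w   [¬□-rule on 3: fresh world w, uRw]
6. ¬p, w   [□-rule on 5 via wRw]
Accessibility: uRu, uRv, uRw, vRv, wRw
The negation has an open branch (countermodel exists).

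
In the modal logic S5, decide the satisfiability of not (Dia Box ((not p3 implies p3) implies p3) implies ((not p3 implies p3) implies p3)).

1. not (Dia Box ((not p3 implies p3) implies p3) implies ((not p3 implies p3) implies p3)), u
2. Dia Box ((not p3 implies p3) implies p3), u
3. not ((not p3 implies p3) implies p3), u
4. not p3 implies p3, u
5. not p3, u
6. p3, u
Accessibility: uRu
Branch closes: p3 and not p3 both at u.
All branches of the tableau close; one closing branch shown above.

No, unsatisfiable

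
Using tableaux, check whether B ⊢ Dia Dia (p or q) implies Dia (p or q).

No, not valid

Tableau for the negation not (Dia Dia (p or q) implies Dia (p or q)):
1. not (Dia Dia (p or q) implies Dia (p or q)), u
2. Dia Dia (p or q), u   [neg-implies-rule on 1]
3. not Dia (p or q), u   [neg-implies-rule on 1]
4. not (p or q), u   [neg-Dia-rule on 3 via uRu]
5. not p, u   [neg-or-rule on 4]
6. not q, u   [neg-or-rule on 4]
7. Dia (p or q), v   [Dia-rule on 2: fresh world v, uRv]
8. not (p or q), v   [neg-Dia-rule on 3 via uRv]
9. not p, v   [neg-or-rule on 8]
10. not q, v   [neg-or-rule on 8]
11. p or q, w   [Dia-rule on 7: fresh world w, vRw]
12. q, w   [or-rule on 11 (branches; this branch)]
Accessibility: uRu, uRv, vRu, vRv, vRw, wRv, wRw
The negation has an open branch (countermodel exists).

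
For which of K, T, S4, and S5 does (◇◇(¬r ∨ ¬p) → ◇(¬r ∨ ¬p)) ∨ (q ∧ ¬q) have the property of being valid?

S4-tableau for the negation ¬((◇◇(¬r ∨ ¬p) → ◇(¬r ∨ ¬p)) ∨ (q ∧ ¬q)):
1. ¬((◇◇(¬r ∨ ¬p) → ◇(¬r ∨ ¬p)) ∨ (q ∧ ¬q)), u
2. ¬(◇◇(¬r ∨ ¬p) → ◇(¬r ∨ ¬p)), u
3. ¬(q ∧ ¬q), u
4. ◇◇(¬r ∨ ¬p), u
5. ¬◇(¬r ∨ ¬p), u
6. ¬(¬r ∨ ¬p), u
7. r, u
8. p, u
9. q, u
10. ◇(¬r ∨ ¬p), v
11. ¬(¬r ∨ ¬p), v
12. r, v
13. p, v
14. ¬r ∨ ¬p, w
15. ¬(¬r ∨ ¬p), w
16. r, w
17. p, w
18. ¬p, w
Accessibility: uRu, uRv, uRw, vRv, vRw, wRw
Branch closes: p and ¬p both at w.
Every branch closes (one shown): valid in S4, hence also in S5 (every theorem of S4 is a theorem of S5).
T-tableau for the negation ¬((◇◇(¬r ∨ ¬p) → ◇(¬r ∨ ¬p)) ∨ (q ∧ ¬q)):
1. ¬((◇◇(¬r ∨ ¬p) → ◇(¬r ∨ ¬p)) ∨ (q ∧ ¬q)), u
2. ¬(◇◇(¬r ∨ ¬p) → ◇(¬r ∨ ¬p)), u
3. ¬(q ∧ ¬q), u
4. ◇◇(¬r ∨ ¬p), u
5. ¬◇(¬r ∨ ¬p), u
6. ¬(¬r ∨ ¬p), u
7. r, u
8. p, u
9. q, u
10. ◇(¬r ∨ ¬p), v
11. ¬(¬r ∨ ¬p), v
12. r, v
13. p, v
14. ¬r ∨ ¬p, w
15. ¬p, w
Accessibility: uRu, uRv, vRv, vRw, wRw
Complete open branch: countermodel on a T-frame, so not valid in T, nor in K (the same frame is also a K-frame).

S4, S5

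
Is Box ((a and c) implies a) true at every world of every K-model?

Valid

Tableau for the negation not Box ((a and c) implies a):
1. not Box ((a and c) implies a), u
2. not ((a and c) implies a), v
3. a and c, v
4. not a, v
5. a, v
6. c, v
Accessibility: uRv
Branch closes: a and not a both at v.
Every branch of the negation's tableau closes; the branch above is one of them.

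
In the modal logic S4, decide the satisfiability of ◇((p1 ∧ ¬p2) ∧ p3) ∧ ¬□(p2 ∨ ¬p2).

1. ◇((p1 ∧ ¬p2) ∧ p3) ∧ ¬□(p2 ∨ ¬p2), u
2. ◇((p1 ∧ ¬p2) ∧ p3), u
3. ¬□(p2 ∨ ¬p2), u
4. (p1 ∧ ¬p2) ∧ p3, v
5. p1 ∧ ¬p2, v
6. p3, v
7. p1, v
8. ¬p2, v
9. ¬(p2 ∨ ¬p2), w
10. ¬p2, w
11. p2, w
Accessibility: uRu, uRv, uRw, vRv, wRw
Branch closes: p2 and ¬p2 both at w.
(One branch shown.) All branches close.

Unsatisfiable (every branch closes)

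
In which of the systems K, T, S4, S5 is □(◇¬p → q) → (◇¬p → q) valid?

T-tableau for the negation ¬(□(◇¬p → q) → (◇¬p → q)):
1. ¬(□(◇¬p → q) → (◇¬p → q)), 0
2. □(◇¬p → q), 0
3. ¬(◇¬p → q), 0
4. ◇¬p, 0
5. ¬q, 0
6. ◇¬p → q, 0
7. ¬◇¬p, 0
8. p, 0
9. ¬p, 1
10. ◇¬p → q, 1
11. p, 1
Accessibility: 0R0, 0R1, 1R1
Branch closes: p and ¬p both at 1.
Every branch closes (one shown): valid in T, hence also in S4, S5 (every theorem of T is a theorem of S4 and S5).
K-tableau for the negation ¬(□(◇¬p → q) → (◇¬p → q)):
1. ¬(□(◇¬p → q) → (◇¬p → q)), 0
2. □(◇¬p → q), 0
3. ¬(◇¬p → q), 0
4. ◇¬p, 0
5. ¬q, 0
6. ¬p, 1
7. ◇¬p → q, 1
8. q, 1
Accessibility: 0R1
Complete open branch: countermodel on a K-frame, so not valid in K.

T, S4, S5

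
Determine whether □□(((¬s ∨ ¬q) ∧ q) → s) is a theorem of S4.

Invalid (countermodel exists)

Tableau for the negation ¬□□(((¬s ∨ ¬q) ∧ q) → s):
1. ¬□□(((¬s ∨ ¬q) ∧ q) → s), w0
2. ¬□(((¬s ∨ ¬q) ∧ q) → s), w1   [¬□-rule on 1: fresh world w1, w0Rw1]
3. ¬(((¬s ∨ ¬q) ∧ q) → s), w2   [¬□-rule on 2: fresh world w2, w1Rw2]
4. (¬s ∨ ¬q) ∧ q, w2   [¬→-rule on 3]
5. ¬s, w2   [¬→-rule on 3]
6. ¬s ∨ ¬q, w2   [∧-rule on 4]
7. q, w2   [∧-rule on 4]
Accessibility: w0Rw0, w0Rw1, w0Rw2, w1Rw1, w1Rw2, w2Rw2
The negation has an open branch (countermodel exists).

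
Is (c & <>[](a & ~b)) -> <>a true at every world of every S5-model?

Tableau for the negation ~((c & <>[](a & ~b)) -> <>a):
1. ~((c & <>[](a & ~b)) -> <>a), u
2. c & <>[](a & ~b), u
3. ~<>a, u
4. c, u
5. <>[](a & ~b), u
6. ~a, u
7. [](a & ~b), v
8. ~a, v
9. a & ~b, u
10. a, u
11. ~b, u
Accessibility: uRu, uRv, vRu, vRv
Branch closes: a and ~a both at u.
All branches of the negation close; one closing branch shown above.

Valid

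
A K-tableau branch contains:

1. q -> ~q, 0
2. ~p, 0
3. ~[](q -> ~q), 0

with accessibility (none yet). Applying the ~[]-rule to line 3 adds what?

a fresh world 1 with 0R1, and ~(q -> ~q) at 1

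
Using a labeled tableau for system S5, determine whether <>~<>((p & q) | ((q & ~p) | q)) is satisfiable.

Satisfiable (open branch found)

1. <>~<>((p & q) | ((q & ~p) | q)), 0
2. ~<>((p & q) | ((q & ~p) | q)), 1   [<>-rule on 1: fresh world 1, 0R1]
3. ~((p & q) | ((q & ~p) | q)), 0   [~<>-rule on 2 via 1R0]
4. ~(p & q), 0   [~|-rule on 3]
5. ~((q & ~p) | q), 0   [~|-rule on 3]
6. ~(q & ~p), 0   [~|-rule on 5]
7. ~q, 0   [~|-rule on 5]
8. ~((p & q) | ((q & ~p) | q)), 1   [~<>-rule on 2 via 1R1]
9. ~(p & q), 1   [~|-rule on 8]
10. ~((q & ~p) | q), 1   [~|-rule on 8]
11. ~(q & ~p), 1   [~|-rule on 10]
12. ~q, 1   [~|-rule on 10]
13. p, 0   [~&-rule on 6 (branches; this branch)]
14. p, 1   [~&-rule on 11 (branches; this branch)]
Accessibility: 0R0, 0R1, 1R0, 1R1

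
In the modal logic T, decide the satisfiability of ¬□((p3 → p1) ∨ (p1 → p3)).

Unsatisfiable

1. ¬□((p3 → p1) ∨ (p1 → p3)), 0
2. ¬((p3 → p1) ∨ (p1 → p3)), 1
3. ¬(p3 → p1), 1
4. ¬(p1 → p3), 1
5. p3, 1
6. ¬p1, 1
7. p1, 1
8. ¬p3, 1
Accessibility: 0R0, 0R1, 1R1
Branch closes: p1 and ¬p1 both at 1.
Every branch closes; the branch above is one of them.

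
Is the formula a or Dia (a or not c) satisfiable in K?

1. a or Dia (a or not c), 0
2. Dia (a or not c), 0   [or-rule on 1 (branches; this branch)]
3. a or not c, 1   [Dia-rule on 2: fresh world 1, 0R1]
4. not c, 1   [or-rule on 3 (branches; this branch)]
Accessibility: 0R1

Satisfiable (open branch found)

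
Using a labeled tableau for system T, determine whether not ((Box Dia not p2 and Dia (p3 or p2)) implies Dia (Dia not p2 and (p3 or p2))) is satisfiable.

Unsatisfiable

1. not ((Box Dia not p2 and Dia (p3 or p2)) implies Dia (Dia not p2 and (p3 or p2))), w0
2. Box Dia not p2 and Dia (p3 or p2), w0
3. not Dia (Dia not p2 and (p3 or p2)), w0
4. Box Dia not p2, w0
5. Dia (p3 or p2), w0
6. not (Dia not p2 and (p3 or p2)), w0
7. Dia not p2, w0
8. not (p3 or p2), w0
9. not p3, w0
10. not p2, w0
11. p3 or p2, w1
12. not (Dia not p2 and (p3 or p2)), w1
13. Dia not p2, w1
14. p3, w1
15. not Dia not p2, w1
16. p2, w1
17. not p2, w2
18. not (Dia not p2 and (p3 or p2)), w2
19. Dia not p2, w2
20. not (p3 or p2), w2
21. not p3, w2
22. not p2, w3
23. p2, w3
Accessibility: w0Rw0, w0Rw1, w0Rw2, w1Rw1, w1Rw3, w2Rw2, w3Rw3
Branch closes: p2 and not p2 both at w3.
(One branch shown.) All branches close.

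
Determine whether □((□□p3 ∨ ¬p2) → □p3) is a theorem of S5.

Tableau for the negation ¬□((□□p3 ∨ ¬p2) → □p3):
1. ¬□((□□p3 ∨ ¬p2) → □p3), 0
2. ¬((□□p3 ∨ ¬p2) → □p3), 1   [¬□-rule on 1: fresh world 1, 0R1]
3. □□p3 ∨ ¬p2, 1   [¬→-rule on 2]
4. ¬□p3, 1   [¬→-rule on 2]
5. ¬p2, 1   [∨-rule on 3 (branches; this branch)]
6. ¬p3, 2   [¬□-rule on 4: fresh world 2, 1R2]
Accessibility: 0R0, 0R1, 0R2, 1R0, 1R1, 1R2, 2R0, 2R1, 2R2
The negation has an open branch (countermodel exists).

No, not valid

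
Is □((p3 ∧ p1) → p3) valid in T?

Tableau for the negation ¬□((p3 ∧ p1) → p3):
1. ¬□((p3 ∧ p1) → p3), 0
2. ¬((p3 ∧ p1) → p3), 1
3. p3 ∧ p1, 1
4. ¬p3, 1
5. p3, 1
6. p1, 1
Accessibility: 0R0, 0R1, 1R1
Branch closes: p3 and ¬p3 both at 1.
All branches of the negation close; one closing branch shown above.

Valid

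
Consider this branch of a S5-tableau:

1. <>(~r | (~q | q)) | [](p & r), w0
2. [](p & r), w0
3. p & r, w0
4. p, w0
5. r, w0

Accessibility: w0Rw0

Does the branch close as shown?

No world carries both an atom and its negation.

Open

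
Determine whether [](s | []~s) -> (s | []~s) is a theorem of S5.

Yes, valid

Tableau for the negation ~([](s | []~s) -> (s | []~s)):
1. ~([](s | []~s) -> (s | []~s)), 0
2. [](s | []~s), 0   [~->-rule on 1]
3. ~(s | []~s), 0   [~->-rule on 1]
4. ~s, 0   [~|-rule on 3]
5. ~[]~s, 0   [~|-rule on 3]
6. s | []~s, 0   [[]-rule on 2 via 0R0]
7. []~s, 0   [|-rule on 6 (branches; this branch)]
8. s, 1   [~[]-rule on 5: fresh world 1, 0R1]
9. s | []~s, 1   [[]-rule on 2 via 0R1]
10. ~s, 1   [[]-rule on 7 via 0R1]
Accessibility: 0R0, 0R1, 1R0, 1R1
Branch closes: s and ~s both at 1.
All branches of the negation close; one closing branch shown above.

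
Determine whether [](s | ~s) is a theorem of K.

Yes, valid

Tableau for the negation ~[](s | ~s):
1. ~[](s | ~s), u
2. ~(s | ~s), v
3. ~s, v
4. s, v
Accessibility: uRv
Branch closes: s and ~s both at v.
Every branch of the negation's tableau closes; the branch above is one of them.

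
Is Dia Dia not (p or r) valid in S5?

Tableau for the negation not Dia Dia not (p or r):
1. not Dia Dia not (p or r), 0
2. not Dia not (p or r), 0   [neg-Dia-rule on 1 via 0R0]
3. p or r, 0   [neg-Dia-rule on 2 via 0R0]
4. r, 0   [or-rule on 3 (branches; this branch)]
Accessibility: 0R0
The negation has an open branch (countermodel exists).

Not valid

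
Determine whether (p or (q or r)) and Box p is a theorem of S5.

Invalid (countermodel exists)

Tableau for the negation not ((p or (q or r)) and Box p):
1. not ((p or (q or r)) and Box p), w0
2. not Box p, w0   [neg-and-rule on 1 (branches; this branch)]
3. not p, w1   [neg-Box-rule on 2: fresh world w1, w0Rw1]
Accessibility: w0Rw0, w0Rw1, w1Rw0, w1Rw1
The negation has an open branch (countermodel exists).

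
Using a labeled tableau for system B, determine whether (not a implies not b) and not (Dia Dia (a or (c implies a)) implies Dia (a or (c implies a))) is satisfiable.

1. (not a implies not b) and not (Dia Dia (a or (c implies a)) implies Dia (a or (c implies a))), u
2. not a implies not b, u   [and-rule on 1]
3. not (Dia Dia (a or (c implies a)) implies Dia (a or (c implies a))), u   [and-rule on 1]
4. Dia Dia (a or (c implies a)), u   [neg-implies-rule on 3]
5. not Dia (a or (c implies a)), u   [neg-implies-rule on 3]
6. not (a or (c implies a)), u   [neg-Dia-rule on 5 via uRu]
7. not a, u   [neg-or-rule on 6]
8. not (c implies a), u   [neg-or-rule on 6]
9. c, u   [neg-implies-rule on 8]
10. not b, u   [implies-rule on 2 (branches; this branch)]
11. Dia (a or (c implies a)), v   [Dia-rule on 4: fresh world v, uRv]
12. not (a or (c implies a)), v   [neg-Dia-rule on 5 via uRv]
13. not a, v   [neg-or-rule on 12]
14. not (c implies a), v   [neg-or-rule on 12]
15. c, v   [neg-implies-rule on 14]
16. a or (c implies a), w   [Dia-rule on 11: fresh world w, vRw]
17. c implies a, w   [or-rule on 16 (branches; this branch)]
18. a, w   [implies-rule on 17 (branches; this branch)]
Accessibility: uRu, uRv, vRu, vRv, vRw, wRv, wRw

Yes, satisfiable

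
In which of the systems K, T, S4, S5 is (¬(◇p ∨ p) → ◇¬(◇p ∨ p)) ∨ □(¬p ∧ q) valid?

T, S4, S5

T-tableau for the negation ¬((¬(◇p ∨ p) → ◇¬(◇p ∨ p)) ∨ □(¬p ∧ q)):
1. ¬((¬(◇p ∨ p) → ◇¬(◇p ∨ p)) ∨ □(¬p ∧ q)), 0
2. ¬(¬(◇p ∨ p) → ◇¬(◇p ∨ p)), 0
3. ¬□(¬p ∧ q), 0
4. ¬(◇p ∨ p), 0
5. ¬◇¬(◇p ∨ p), 0
6. ¬◇p, 0
7. ¬p, 0
8. ◇p ∨ p, 0
9. ◇p, 0
10. ¬(¬p ∧ q), 1
11. ◇p ∨ p, 1
12. ¬p, 1
13. ¬q, 1
14. ◇p, 1
15. p, 2
16. ◇p ∨ p, 2
17. ¬p, 2
Accessibility: 0R0, 0R1, 0R2, 1R1, 2R2
Branch closes: p and ¬p both at 2.
Every branch closes (one shown): valid in T, hence also in S4, S5 (every theorem of T is a theorem of S4 and S5).
K-tableau for the negation ¬((¬(◇p ∨ p) → ◇¬(◇p ∨ p)) ∨ □(¬p ∧ q)):
1. ¬((¬(◇p ∨ p) → ◇¬(◇p ∨ p)) ∨ □(¬p ∧ q)), 0
2. ¬(¬(◇p ∨ p) → ◇¬(◇p ∨ p)), 0
3. ¬□(¬p ∧ q), 0
4. ¬(◇p ∨ p), 0
5. ¬◇¬(◇p ∨ p), 0
6. ¬◇p, 0
7. ¬p, 0
8. ¬(¬p ∧ q), 1
9. ◇p ∨ p, 1
10. ¬p, 1
11. ¬q, 1
12. ◇p, 1
13. p, 2
Accessibility: 0R1, 1R2
Complete open branch: countermodel on a K-frame, so not valid in K.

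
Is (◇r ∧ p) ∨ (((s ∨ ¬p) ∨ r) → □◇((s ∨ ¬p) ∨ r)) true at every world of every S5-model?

Tableau for the negation ¬((◇r ∧ p) ∨ (((s ∨ ¬p) ∨ r) → □◇((s ∨ ¬p) ∨ r))):
1. ¬((◇r ∧ p) ∨ (((s ∨ ¬p) ∨ r) → □◇((s ∨ ¬p) ∨ r))), u
2. ¬(◇r ∧ p), u
3. ¬(((s ∨ ¬p) ∨ r) → □◇((s ∨ ¬p) ∨ r)), u
4. (s ∨ ¬p) ∨ r, u
5. ¬□◇((s ∨ ¬p) ∨ r), u
6. ¬◇r, u
7. ¬r, u
8. s ∨ ¬p, u
9. ¬p, u
10. ¬◇((s ∨ ¬p) ∨ r), v
11. ¬r, v
12. ¬((s ∨ ¬p) ∨ r), u
13. ¬(s ∨ ¬p), u
14. ¬s, u
15. p, u
Accessibility: uRu, uRv, vRu, vRv
Branch closes: p and ¬p both at u.
Every branch of the negation's tableau closes; the branch above is one of them.

Valid in S5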